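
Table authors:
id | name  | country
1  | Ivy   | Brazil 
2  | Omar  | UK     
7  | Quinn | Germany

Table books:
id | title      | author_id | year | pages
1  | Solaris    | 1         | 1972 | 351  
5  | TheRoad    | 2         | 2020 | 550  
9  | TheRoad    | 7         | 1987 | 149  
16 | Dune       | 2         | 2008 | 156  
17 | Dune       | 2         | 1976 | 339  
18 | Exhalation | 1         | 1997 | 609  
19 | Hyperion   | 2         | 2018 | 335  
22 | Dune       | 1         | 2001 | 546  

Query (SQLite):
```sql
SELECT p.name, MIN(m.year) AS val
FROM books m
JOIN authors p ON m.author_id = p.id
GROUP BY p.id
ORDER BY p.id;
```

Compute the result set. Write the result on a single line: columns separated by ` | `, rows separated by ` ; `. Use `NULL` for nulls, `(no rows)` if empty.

Join each books row to its authors via author_id.
Group joined rows by authors.id; compute MIN(m.year) per group.
  1: ids {1, 18, 22} → MIN(m.year)=1972
  2: ids {5, 16, 17, 19} → MIN(m.year)=1976
  7: ids {9} → MIN(m.year)=1987

Ivy | 1972 ; Omar | 1976 ; Quinn | 1987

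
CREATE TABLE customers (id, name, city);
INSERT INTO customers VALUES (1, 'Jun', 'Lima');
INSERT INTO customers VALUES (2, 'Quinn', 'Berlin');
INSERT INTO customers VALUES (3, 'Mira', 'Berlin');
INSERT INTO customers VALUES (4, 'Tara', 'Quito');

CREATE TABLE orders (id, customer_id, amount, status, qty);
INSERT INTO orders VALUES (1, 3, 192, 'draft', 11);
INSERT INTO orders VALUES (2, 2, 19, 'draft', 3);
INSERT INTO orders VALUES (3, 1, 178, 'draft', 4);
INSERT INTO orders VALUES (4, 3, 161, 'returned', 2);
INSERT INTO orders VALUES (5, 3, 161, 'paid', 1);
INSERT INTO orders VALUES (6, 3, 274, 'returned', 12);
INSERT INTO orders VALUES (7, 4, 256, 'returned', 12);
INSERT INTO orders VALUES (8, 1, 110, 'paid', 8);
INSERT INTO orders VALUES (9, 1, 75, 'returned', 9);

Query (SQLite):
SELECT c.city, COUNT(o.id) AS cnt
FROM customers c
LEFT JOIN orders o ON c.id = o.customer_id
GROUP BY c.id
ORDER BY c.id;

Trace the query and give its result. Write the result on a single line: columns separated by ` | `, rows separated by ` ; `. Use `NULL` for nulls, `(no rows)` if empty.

Lima | 3 ; Berlin | 1 ; Berlin | 4 ; Quito | 1

LEFT JOIN keeps every customers row; unmatched ones get NULL for orders columns.
Group by customers.id and compute COUNT(o.id). COUNT(col) of an all-NULL group is 0.
  1: ids {3, 8, 9} → COUNT(o.id)=3
  2: ids {2} → COUNT(o.id)=1
  3: ids {1, 4, 5, 6} → COUNT(o.id)=4
  4: ids {7} → COUNT(o.id)=1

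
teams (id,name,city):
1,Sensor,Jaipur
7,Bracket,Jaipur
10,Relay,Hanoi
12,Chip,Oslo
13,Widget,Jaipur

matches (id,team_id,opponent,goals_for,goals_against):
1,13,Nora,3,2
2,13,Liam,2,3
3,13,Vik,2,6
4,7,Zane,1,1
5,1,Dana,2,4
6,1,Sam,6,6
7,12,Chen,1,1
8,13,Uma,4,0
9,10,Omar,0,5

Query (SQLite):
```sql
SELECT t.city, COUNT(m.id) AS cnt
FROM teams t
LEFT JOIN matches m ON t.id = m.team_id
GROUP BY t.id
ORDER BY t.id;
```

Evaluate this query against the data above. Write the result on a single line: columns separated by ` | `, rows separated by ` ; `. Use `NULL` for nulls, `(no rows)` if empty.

LEFT JOIN keeps every teams row; unmatched ones get NULL for matches columns.
Group by teams.id and compute COUNT(m.id). COUNT(col) of an all-NULL group is 0.
  1: ids {5, 6} → COUNT(m.id)=2
  7: ids {4} → COUNT(m.id)=1
  10: ids {9} → COUNT(m.id)=1
  12: ids {7} → COUNT(m.id)=1
  13: ids {1, 2, 3, 8} → COUNT(m.id)=4

Jaipur | 2 ; Jaipur | 1 ; Hanoi | 1 ; Oslo | 1 ; Jaipur | 4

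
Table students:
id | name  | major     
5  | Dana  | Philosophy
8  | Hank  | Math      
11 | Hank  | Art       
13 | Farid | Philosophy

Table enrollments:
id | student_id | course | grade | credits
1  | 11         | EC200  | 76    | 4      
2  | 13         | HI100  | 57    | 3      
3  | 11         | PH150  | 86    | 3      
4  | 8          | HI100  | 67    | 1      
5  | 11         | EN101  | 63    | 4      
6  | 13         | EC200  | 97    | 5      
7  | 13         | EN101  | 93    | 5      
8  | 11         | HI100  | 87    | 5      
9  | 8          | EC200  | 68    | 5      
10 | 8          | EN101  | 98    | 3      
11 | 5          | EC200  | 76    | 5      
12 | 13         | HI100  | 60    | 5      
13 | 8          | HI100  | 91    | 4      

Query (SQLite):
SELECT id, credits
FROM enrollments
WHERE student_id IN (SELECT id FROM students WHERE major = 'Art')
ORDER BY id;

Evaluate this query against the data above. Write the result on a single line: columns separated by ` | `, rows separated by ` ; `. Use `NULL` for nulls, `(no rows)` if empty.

1 | 4 ; 3 | 3 ; 5 | 4 ; 8 | 5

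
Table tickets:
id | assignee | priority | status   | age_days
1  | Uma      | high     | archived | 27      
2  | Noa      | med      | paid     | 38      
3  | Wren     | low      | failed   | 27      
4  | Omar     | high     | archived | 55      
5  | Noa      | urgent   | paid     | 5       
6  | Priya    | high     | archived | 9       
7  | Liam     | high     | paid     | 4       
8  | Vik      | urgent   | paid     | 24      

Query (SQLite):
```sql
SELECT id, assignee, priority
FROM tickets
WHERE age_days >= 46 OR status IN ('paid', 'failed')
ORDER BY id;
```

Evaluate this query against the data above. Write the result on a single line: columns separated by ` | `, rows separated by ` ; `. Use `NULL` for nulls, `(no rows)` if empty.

age_days >= 46: ids {4}
status IN ('paid', 'failed'): ids {2, 3, 5, 7, 8}
Combine with OR.

2 | Noa | med ; 3 | Wren | low ; 4 | Omar | high ; 5 | Noa | urgent ; 7 | Liam | high ; 8 | Vik | urgent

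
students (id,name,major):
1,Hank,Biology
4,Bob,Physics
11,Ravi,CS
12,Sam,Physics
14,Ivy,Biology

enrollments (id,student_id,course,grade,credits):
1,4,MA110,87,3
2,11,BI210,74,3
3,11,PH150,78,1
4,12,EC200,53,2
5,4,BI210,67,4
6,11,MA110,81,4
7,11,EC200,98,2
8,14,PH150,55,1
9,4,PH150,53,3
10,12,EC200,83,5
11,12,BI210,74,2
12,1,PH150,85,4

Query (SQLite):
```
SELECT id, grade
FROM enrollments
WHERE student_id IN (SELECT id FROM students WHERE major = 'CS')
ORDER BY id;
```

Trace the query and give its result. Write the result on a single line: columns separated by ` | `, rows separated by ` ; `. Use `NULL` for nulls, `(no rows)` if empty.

Inner query: students.id where major = 'CS'.
Outer: keep enrollments rows whose student_id is in that set.
Inner query → {11}

2 | 74 ; 3 | 78 ; 6 | 81 ; 7 | 98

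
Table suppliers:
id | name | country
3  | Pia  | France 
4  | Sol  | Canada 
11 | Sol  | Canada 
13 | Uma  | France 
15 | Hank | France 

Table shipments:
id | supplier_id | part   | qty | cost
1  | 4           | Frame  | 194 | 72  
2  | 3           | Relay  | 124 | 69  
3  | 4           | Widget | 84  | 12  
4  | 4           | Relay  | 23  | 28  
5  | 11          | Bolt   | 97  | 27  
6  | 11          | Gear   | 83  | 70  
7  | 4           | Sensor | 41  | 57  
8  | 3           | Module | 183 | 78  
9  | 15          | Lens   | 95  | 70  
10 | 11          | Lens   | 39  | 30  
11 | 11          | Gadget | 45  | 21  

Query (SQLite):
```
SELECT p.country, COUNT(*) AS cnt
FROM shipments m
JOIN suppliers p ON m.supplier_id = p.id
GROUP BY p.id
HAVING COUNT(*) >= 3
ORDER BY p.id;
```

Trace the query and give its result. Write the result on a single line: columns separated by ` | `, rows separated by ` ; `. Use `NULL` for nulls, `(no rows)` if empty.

Canada | 4 ; Canada | 4

Join each shipments row to its suppliers via supplier_id.
Group joined rows by suppliers.id; compute COUNT(*) per group.
HAVING: keep groups with count ≥ 3.
  3: ids {2, 8} → COUNT(*)=2
  4: ids {1, 3, 4, 7} → COUNT(*)=4
  11: ids {5, 6, 10, 11} → COUNT(*)=4
  15: ids {9} → COUNT(*)=1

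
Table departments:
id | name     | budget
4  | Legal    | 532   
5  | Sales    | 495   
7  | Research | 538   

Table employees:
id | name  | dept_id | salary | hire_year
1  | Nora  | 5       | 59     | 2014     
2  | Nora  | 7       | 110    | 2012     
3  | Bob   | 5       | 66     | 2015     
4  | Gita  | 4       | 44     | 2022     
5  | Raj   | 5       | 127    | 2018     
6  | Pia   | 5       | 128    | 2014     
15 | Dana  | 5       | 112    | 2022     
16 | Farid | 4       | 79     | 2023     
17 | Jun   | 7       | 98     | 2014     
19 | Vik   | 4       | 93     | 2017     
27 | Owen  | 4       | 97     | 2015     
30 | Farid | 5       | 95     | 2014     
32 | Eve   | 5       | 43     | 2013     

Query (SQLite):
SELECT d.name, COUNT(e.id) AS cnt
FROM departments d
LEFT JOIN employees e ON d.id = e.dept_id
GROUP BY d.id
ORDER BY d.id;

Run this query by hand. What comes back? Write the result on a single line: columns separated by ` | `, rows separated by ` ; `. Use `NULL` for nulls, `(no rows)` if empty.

Legal | 4 ; Sales | 7 ; Research | 2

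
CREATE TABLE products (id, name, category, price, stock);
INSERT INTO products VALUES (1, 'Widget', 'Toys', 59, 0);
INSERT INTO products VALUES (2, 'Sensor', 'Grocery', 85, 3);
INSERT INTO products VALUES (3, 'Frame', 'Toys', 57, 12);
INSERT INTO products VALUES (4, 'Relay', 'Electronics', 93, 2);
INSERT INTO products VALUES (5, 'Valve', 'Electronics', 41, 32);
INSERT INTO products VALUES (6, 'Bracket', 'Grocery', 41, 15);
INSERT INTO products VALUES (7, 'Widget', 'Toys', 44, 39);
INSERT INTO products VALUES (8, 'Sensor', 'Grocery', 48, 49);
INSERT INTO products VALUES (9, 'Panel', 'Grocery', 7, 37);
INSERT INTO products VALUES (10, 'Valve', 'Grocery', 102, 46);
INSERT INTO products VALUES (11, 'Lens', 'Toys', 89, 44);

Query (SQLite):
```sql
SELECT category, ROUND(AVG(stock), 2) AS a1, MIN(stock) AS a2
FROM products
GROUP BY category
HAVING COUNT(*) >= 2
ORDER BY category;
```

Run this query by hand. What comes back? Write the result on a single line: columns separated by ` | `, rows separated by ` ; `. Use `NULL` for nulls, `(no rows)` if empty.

Electronics | 17 | 2 ; Grocery | 30 | 3 ; Toys | 23.75 | 0

Group products by category.
Per group compute: ROUND(AVG(stock), 2), MIN(stock).
HAVING: drop groups with fewer than 2 rows.
  Electronics: ids {4, 5} → ROUND(AVG(stock), 2)=17, MIN(stock)=2
  Grocery: ids {2, 6, 8, 9, 10} → ROUND(AVG(stock), 2)=30, MIN(stock)=3
  Toys: ids {1, 3, 7, 11} → ROUND(AVG(stock), 2)=23.75, MIN(stock)=0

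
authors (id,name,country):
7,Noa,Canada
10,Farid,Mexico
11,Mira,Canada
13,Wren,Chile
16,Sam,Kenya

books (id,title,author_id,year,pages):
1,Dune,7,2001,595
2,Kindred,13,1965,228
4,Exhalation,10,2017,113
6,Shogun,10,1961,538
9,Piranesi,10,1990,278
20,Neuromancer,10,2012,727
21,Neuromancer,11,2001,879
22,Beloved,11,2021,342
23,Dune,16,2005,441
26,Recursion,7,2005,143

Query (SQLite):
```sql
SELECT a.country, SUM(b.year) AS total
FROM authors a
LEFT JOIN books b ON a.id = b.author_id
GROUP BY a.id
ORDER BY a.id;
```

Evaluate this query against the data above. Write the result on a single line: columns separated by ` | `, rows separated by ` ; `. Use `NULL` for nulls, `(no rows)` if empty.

Canada | 4006 ; Mexico | 7980 ; Canada | 4022 ; Chile | 1965 ; Kenya | 2005

LEFT JOIN keeps every authors row; unmatched ones get NULL for books columns.
Group by authors.id and compute SUM(b.year). SUM over an all-NULL group is NULL.
  7: ids {1, 26} → SUM(b.year)=4006
  10: ids {4, 6, 9, 20} → SUM(b.year)=7980
  11: ids {21, 22} → SUM(b.year)=4022
  13: ids {2} → SUM(b.year)=1965
  16: ids {23} → SUM(b.year)=2005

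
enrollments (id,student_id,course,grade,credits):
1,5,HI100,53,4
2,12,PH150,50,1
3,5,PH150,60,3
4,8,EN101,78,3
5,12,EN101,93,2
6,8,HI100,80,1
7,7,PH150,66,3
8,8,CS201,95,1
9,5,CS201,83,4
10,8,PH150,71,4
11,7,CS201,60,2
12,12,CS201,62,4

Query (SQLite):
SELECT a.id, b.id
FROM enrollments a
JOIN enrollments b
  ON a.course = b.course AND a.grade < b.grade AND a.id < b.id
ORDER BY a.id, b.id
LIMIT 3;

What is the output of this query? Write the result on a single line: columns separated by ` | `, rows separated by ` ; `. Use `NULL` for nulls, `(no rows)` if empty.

1 | 6 ; 2 | 3 ; 2 | 7

Pairs (a,b) with same course, a.grade < b.grade, a.id < b.id.
course groups: CS201:{8,9,11,12} EN101:{4,5} HI100:{1,6} PH150:{2,3,7,10}
Ordered by (a.id, b.id); first 3.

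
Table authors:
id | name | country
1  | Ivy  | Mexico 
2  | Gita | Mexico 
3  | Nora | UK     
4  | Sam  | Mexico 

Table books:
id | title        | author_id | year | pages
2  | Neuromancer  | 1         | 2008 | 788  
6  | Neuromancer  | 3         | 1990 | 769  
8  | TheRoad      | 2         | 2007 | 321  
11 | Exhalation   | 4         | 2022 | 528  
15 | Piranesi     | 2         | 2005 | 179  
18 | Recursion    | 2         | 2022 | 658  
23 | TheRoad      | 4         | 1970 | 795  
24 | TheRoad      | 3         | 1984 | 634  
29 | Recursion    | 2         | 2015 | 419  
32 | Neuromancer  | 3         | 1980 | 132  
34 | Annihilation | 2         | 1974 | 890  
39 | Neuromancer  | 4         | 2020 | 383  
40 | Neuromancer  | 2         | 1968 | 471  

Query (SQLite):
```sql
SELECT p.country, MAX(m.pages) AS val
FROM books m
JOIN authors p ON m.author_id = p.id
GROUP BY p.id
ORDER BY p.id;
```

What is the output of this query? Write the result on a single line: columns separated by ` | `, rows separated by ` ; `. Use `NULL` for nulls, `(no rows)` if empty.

Join each books row to its authors via author_id.
Group joined rows by authors.id; compute MAX(m.pages) per group.
  1: ids {2} → MAX(m.pages)=788
  2: ids {8, 15, 18, 29, 34, 40} → MAX(m.pages)=890
  3: ids {6, 24, 32} → MAX(m.pages)=769
  4: ids {11, 23, 39} → MAX(m.pages)=795

Mexico | 788 ; Mexico | 890 ; UK | 769 ; Mexico | 795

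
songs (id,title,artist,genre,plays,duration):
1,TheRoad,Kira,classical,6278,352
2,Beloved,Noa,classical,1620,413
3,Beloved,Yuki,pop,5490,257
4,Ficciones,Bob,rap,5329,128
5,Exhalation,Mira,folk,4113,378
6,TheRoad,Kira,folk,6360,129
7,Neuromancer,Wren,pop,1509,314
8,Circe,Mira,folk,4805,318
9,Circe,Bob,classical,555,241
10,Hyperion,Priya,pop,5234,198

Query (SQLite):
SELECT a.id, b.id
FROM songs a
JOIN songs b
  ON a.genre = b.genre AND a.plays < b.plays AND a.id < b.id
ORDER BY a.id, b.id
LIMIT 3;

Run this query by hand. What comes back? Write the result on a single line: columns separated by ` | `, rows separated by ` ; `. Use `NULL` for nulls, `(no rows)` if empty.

5 | 6 ; 5 | 8 ; 7 | 10

Pairs (a,b) with same genre, a.plays < b.plays, a.id < b.id.
genre groups: classical:{1,2,9} folk:{5,6,8} pop:{3,7,10} rap:{4}
Ordered by (a.id, b.id); first 3.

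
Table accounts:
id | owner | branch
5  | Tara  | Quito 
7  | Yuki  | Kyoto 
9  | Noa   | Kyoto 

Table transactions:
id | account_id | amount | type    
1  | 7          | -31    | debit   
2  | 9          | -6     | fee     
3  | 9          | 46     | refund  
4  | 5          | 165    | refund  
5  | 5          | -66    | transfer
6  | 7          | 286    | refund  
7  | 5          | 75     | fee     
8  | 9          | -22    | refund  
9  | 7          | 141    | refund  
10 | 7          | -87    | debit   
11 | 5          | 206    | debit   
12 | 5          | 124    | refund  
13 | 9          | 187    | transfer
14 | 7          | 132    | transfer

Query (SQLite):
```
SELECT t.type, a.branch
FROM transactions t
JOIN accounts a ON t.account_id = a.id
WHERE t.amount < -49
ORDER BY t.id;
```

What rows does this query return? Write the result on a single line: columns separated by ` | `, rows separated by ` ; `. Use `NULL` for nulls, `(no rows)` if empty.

Each transactions row matches the accounts row where account_id = accounts.id.
Then keep rows with t.amount < -49.

transfer | Quito ; debit | Kyoto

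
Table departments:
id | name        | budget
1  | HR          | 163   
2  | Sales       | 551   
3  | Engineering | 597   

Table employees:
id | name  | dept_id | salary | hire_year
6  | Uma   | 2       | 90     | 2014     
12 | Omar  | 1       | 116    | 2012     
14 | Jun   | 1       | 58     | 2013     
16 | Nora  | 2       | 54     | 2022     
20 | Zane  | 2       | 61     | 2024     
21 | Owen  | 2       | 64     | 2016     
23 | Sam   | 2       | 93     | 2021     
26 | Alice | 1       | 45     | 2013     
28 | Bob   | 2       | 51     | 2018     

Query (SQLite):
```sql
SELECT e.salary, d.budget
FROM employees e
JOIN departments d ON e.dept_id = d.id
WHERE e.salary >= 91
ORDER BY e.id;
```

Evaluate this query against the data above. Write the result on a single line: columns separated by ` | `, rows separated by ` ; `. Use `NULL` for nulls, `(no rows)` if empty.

Each employees row matches the departments row where dept_id = departments.id.
Then keep rows with e.salary >= 91.

116 | 163 ; 93 | 551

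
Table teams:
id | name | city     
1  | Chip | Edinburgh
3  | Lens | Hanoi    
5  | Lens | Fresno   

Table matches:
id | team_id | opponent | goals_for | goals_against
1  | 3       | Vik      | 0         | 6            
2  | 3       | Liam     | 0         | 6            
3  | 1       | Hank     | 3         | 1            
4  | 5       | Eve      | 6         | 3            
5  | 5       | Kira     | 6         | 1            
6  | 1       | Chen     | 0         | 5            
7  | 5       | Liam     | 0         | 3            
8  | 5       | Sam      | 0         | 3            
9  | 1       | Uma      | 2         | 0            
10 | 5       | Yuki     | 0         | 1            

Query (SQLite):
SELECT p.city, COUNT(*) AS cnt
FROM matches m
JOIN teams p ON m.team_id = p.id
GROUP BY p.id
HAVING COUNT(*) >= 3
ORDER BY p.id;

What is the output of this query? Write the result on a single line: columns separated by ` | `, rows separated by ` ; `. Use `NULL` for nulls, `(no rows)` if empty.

Join each matches row to its teams via team_id.
Group joined rows by teams.id; compute COUNT(*) per group.
HAVING: keep groups with count ≥ 3.
  1: ids {3, 6, 9} → COUNT(*)=3
  3: ids {1, 2} → COUNT(*)=2
  5: ids {4, 5, 7, 8, 10} → COUNT(*)=5

Edinburgh | 3 ; Fresno | 5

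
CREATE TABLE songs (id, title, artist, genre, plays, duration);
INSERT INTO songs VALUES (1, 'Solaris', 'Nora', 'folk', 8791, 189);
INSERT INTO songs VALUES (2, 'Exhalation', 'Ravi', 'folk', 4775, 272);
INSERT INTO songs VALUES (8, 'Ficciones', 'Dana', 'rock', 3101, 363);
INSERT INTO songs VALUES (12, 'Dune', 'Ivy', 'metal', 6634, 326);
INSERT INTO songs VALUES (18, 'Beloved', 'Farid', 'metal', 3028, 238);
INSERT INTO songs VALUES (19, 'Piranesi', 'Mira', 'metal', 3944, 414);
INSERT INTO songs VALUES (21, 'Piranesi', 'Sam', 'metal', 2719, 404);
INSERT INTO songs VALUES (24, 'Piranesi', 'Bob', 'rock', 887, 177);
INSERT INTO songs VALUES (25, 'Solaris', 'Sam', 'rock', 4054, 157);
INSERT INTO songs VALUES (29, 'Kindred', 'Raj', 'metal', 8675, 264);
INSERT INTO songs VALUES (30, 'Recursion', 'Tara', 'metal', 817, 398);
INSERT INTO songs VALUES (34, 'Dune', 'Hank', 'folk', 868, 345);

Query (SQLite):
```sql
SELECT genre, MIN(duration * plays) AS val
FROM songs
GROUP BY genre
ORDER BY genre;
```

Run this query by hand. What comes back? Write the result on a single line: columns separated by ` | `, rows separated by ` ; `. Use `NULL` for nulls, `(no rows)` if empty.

folk | 299460 ; metal | 325166 ; rock | 156999

For each row compute duration * plays.
Group by genre; take MIN of the expression per group.
  folk: ids {1, 2, 34} → MIN(duration * plays)=299460
  metal: ids {12, 18, 19, 21, 29, 30} → MIN(duration * plays)=325166
  rock: ids {8, 24, 25} → MIN(duration * plays)=156999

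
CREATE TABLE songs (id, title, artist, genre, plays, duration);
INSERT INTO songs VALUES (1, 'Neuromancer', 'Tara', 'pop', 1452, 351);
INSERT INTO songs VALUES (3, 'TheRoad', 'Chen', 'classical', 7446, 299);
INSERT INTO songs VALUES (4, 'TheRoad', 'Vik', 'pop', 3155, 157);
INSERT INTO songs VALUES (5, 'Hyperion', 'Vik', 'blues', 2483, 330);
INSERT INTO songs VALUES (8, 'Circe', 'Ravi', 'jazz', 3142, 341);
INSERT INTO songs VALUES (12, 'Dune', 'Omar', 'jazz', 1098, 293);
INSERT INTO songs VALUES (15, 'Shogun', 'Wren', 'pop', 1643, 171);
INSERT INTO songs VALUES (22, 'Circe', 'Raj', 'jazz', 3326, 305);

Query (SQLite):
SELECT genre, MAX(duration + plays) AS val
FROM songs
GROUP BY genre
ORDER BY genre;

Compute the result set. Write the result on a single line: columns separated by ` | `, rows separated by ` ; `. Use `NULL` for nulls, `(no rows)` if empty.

blues | 2813 ; classical | 7745 ; jazz | 3631 ; pop | 3312

For each row compute duration + plays.
Group by genre; take MAX of the expression per group.
  blues: ids {5} → MAX(duration + plays)=2813
  classical: ids {3} → MAX(duration + plays)=7745
  jazz: ids {8, 12, 22} → MAX(duration + plays)=3631
  pop: ids {1, 4, 15} → MAX(duration + plays)=3312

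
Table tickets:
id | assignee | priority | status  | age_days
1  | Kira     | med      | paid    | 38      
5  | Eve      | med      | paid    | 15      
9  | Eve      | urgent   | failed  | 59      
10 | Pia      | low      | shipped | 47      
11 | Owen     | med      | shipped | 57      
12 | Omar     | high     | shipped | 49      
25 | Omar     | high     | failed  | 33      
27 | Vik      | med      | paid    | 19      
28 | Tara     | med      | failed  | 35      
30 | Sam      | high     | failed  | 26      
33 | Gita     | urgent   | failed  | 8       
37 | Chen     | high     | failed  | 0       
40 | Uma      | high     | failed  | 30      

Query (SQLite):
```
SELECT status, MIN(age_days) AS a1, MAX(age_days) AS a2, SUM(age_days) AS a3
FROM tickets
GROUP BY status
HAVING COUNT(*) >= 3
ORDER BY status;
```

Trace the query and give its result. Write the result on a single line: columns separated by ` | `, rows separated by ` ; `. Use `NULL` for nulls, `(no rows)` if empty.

failed | 0 | 59 | 191 ; paid | 15 | 38 | 72 ; shipped | 47 | 57 | 153

Group tickets by status.
Per group compute: MIN(age_days), MAX(age_days), SUM(age_days).
HAVING: drop groups with fewer than 3 rows.
  failed: ids {9, 25, 28, 30, 33, 37, 40} → MIN(age_days)=0, MAX(age_days)=59, SUM(age_days)=191
  paid: ids {1, 5, 27} → MIN(age_days)=15, MAX(age_days)=38, SUM(age_days)=72
  shipped: ids {10, 11, 12} → MIN(age_days)=47, MAX(age_days)=57, SUM(age_days)=153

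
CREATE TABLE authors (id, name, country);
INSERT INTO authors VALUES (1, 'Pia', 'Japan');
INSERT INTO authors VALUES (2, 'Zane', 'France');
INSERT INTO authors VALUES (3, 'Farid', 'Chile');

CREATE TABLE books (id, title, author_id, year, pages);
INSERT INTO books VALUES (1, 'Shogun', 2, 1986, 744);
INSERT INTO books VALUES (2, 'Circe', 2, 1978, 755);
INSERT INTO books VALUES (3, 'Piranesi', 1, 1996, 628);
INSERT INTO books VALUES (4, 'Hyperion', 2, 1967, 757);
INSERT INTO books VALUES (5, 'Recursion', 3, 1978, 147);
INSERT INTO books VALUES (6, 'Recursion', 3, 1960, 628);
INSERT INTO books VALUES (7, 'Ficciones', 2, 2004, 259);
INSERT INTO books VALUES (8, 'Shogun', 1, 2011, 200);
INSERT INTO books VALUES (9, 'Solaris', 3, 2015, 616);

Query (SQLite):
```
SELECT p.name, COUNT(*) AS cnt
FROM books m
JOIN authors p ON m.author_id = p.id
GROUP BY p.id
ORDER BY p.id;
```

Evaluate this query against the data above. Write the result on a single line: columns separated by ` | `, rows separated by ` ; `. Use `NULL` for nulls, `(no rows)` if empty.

Pia | 2 ; Zane | 4 ; Farid | 3

Join each books row to its authors via author_id.
Group joined rows by authors.id; compute COUNT(*) per group.
  1: ids {3, 8} → COUNT(*)=2
  2: ids {1, 2, 4, 7} → COUNT(*)=4
  3: ids {5, 6, 9} → COUNT(*)=3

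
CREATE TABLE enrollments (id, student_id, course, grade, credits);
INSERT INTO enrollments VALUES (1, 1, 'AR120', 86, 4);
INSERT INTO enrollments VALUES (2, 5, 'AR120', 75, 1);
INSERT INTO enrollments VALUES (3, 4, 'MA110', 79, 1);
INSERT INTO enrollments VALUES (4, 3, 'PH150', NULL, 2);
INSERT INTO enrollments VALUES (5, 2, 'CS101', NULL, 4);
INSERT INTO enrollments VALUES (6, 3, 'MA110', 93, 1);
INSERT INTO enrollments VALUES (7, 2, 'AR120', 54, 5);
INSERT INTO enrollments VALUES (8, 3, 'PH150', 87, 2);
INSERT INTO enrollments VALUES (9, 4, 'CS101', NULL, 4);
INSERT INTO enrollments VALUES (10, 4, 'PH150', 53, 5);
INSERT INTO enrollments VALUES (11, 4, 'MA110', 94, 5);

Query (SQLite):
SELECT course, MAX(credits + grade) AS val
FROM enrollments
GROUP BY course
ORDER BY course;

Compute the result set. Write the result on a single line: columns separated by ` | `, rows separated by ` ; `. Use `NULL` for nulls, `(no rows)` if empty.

AR120 | 90 ; CS101 | NULL ; MA110 | 99 ; PH150 | 89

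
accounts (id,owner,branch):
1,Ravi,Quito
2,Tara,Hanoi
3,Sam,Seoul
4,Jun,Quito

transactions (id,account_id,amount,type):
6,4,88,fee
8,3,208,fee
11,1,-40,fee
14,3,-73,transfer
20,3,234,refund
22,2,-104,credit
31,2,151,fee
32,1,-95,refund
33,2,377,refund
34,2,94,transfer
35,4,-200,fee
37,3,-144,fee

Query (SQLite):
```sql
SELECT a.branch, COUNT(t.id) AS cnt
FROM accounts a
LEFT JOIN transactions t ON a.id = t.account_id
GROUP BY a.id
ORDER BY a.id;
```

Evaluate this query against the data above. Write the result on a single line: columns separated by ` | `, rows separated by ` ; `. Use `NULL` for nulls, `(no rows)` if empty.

Quito | 2 ; Hanoi | 4 ; Seoul | 4 ; Quito | 2

LEFT JOIN keeps every accounts row; unmatched ones get NULL for transactions columns.
Group by accounts.id and compute COUNT(t.id). COUNT(col) of an all-NULL group is 0.
  1: ids {11, 32} → COUNT(t.id)=2
  2: ids {22, 31, 33, 34} → COUNT(t.id)=4
  3: ids {8, 14, 20, 37} → COUNT(t.id)=4
  4: ids {6, 35} → COUNT(t.id)=2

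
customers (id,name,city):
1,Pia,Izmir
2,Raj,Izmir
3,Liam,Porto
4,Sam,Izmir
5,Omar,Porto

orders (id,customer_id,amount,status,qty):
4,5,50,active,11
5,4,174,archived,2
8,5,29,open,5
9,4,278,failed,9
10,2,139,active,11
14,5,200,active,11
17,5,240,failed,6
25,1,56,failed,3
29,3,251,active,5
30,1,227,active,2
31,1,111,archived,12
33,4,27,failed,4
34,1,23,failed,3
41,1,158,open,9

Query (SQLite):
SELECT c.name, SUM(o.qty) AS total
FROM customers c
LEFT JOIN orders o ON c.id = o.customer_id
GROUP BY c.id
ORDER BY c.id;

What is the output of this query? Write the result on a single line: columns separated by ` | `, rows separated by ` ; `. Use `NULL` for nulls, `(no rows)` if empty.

Pia | 29 ; Raj | 11 ; Liam | 5 ; Sam | 15 ; Omar | 33

LEFT JOIN keeps every customers row; unmatched ones get NULL for orders columns.
Group by customers.id and compute SUM(o.qty). SUM over an all-NULL group is NULL.
  1: ids {25, 30, 31, 34, 41} → SUM(o.qty)=29
  2: ids {10} → SUM(o.qty)=11
  3: ids {29} → SUM(o.qty)=5
  4: ids {5, 9, 33} → SUM(o.qty)=15
  5: ids {4, 8, 14, 17} → SUM(o.qty)=33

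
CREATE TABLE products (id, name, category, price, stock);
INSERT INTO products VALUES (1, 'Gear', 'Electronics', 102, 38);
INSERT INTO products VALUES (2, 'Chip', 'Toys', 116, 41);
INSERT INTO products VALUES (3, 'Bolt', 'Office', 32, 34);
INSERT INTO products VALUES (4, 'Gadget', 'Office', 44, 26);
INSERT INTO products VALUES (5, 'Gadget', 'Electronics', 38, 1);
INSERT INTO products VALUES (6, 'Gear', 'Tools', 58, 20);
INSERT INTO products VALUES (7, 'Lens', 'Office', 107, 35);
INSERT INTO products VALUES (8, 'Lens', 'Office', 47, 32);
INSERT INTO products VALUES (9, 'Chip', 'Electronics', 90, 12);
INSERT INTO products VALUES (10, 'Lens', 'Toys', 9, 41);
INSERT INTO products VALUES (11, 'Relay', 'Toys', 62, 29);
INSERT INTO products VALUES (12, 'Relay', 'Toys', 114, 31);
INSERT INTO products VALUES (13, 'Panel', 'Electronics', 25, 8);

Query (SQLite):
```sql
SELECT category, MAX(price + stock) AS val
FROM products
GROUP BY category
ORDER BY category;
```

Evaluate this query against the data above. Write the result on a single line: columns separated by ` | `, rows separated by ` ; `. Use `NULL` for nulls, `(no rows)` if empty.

For each row compute price + stock.
Group by category; take MAX of the expression per group.
  Electronics: ids {1, 5, 9, 13} → MAX(price + stock)=140
  Office: ids {3, 4, 7, 8} → MAX(price + stock)=142
  Tools: ids {6} → MAX(price + stock)=78
  Toys: ids {2, 10, 11, 12} → MAX(price + stock)=157

Electronics | 140 ; Office | 142 ; Tools | 78 ; Toys | 157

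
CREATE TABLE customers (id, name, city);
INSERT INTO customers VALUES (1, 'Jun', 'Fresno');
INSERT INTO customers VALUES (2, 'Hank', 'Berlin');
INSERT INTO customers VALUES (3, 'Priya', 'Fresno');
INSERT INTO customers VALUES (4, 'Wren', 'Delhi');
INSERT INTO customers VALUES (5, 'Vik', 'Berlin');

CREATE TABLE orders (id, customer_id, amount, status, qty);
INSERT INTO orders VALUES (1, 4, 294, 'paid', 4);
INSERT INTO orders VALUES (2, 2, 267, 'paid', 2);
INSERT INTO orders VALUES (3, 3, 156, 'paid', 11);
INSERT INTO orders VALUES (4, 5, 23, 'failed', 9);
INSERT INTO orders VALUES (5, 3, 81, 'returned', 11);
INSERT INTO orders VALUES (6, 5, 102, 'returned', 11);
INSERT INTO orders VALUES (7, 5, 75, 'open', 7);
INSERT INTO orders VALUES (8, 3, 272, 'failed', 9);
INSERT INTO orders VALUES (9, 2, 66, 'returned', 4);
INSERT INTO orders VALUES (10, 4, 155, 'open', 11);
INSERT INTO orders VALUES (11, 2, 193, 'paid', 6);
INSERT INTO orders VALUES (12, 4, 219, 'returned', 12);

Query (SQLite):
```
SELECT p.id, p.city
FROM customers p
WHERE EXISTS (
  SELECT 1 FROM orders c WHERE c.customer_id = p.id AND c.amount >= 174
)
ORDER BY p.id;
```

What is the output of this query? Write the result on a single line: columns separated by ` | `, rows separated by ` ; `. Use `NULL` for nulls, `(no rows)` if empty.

For each customers row, check whether any orders with matching customer_id has amount >= 174.
Keep rows where that is true.

2 | Berlin ; 3 | Fresno ; 4 | Delhi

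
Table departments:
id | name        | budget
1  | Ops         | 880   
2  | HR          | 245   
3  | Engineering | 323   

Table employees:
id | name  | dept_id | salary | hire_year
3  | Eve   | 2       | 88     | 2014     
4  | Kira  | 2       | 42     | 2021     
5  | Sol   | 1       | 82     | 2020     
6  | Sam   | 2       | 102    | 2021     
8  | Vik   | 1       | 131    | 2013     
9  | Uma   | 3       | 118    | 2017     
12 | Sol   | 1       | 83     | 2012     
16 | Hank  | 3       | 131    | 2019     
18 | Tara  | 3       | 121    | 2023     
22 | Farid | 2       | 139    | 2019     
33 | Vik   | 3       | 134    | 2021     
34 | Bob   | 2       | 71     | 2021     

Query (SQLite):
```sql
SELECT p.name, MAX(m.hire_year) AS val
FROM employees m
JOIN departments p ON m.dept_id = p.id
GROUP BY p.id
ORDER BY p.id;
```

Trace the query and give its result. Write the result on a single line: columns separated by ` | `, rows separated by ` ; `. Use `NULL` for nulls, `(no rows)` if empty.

Join each employees row to its departments via dept_id.
Group joined rows by departments.id; compute MAX(m.hire_year) per group.
  1: ids {5, 8, 12} → MAX(m.hire_year)=2020
  2: ids {3, 4, 6, 22, 34} → MAX(m.hire_year)=2021
  3: ids {9, 16, 18, 33} → MAX(m.hire_year)=2023

Ops | 2020 ; HR | 2021 ; Engineering | 2023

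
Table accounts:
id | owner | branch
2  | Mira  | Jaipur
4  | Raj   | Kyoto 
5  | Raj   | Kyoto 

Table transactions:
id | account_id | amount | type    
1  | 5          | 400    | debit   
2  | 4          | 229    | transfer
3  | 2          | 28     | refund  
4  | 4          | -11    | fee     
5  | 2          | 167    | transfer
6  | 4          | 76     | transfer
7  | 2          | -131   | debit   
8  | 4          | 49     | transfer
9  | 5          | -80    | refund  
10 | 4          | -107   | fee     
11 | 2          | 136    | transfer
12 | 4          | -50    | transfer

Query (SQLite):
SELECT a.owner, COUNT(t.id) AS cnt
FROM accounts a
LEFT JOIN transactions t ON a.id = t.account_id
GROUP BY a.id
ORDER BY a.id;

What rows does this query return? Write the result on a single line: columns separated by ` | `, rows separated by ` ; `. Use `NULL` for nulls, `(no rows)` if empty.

LEFT JOIN keeps every accounts row; unmatched ones get NULL for transactions columns.
Group by accounts.id and compute COUNT(t.id). COUNT(col) of an all-NULL group is 0.
  2: ids {3, 5, 7, 11} → COUNT(t.id)=4
  4: ids {2, 4, 6, 8, 10, 12} → COUNT(t.id)=6
  5: ids {1, 9} → COUNT(t.id)=2

Mira | 4 ; Raj | 6 ; Raj | 2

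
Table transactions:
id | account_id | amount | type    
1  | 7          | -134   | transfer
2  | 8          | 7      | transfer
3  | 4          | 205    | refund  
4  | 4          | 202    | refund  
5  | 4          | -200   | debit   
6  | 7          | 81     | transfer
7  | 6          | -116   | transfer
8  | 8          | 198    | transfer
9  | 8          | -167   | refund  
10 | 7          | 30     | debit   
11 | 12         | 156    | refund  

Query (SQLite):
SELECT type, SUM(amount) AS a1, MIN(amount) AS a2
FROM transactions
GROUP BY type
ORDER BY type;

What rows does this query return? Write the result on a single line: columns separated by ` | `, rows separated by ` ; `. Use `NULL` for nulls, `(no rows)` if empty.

Group transactions by type.
Per group compute: SUM(amount), MIN(amount).
  debit: ids {5, 10} → SUM(amount)=-170, MIN(amount)=-200
  refund: ids {3, 4, 9, 11} → SUM(amount)=396, MIN(amount)=-167
  transfer: ids {1, 2, 6, 7, 8} → SUM(amount)=36, MIN(amount)=-134

debit | -170 | -200 ; refund | 396 | -167 ; transfer | 36 | -134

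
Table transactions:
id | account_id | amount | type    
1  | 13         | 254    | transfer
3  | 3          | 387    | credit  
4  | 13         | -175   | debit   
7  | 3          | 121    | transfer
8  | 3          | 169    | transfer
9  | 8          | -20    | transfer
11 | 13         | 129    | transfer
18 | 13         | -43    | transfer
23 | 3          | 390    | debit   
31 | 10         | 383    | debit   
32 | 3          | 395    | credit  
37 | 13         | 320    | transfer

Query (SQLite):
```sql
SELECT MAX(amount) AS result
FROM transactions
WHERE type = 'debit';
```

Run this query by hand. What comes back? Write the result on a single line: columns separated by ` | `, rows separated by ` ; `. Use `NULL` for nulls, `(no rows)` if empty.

Rows where type='debit' → amount values: [-175, 390, 383].
MAX of non-NULL values = 390.

390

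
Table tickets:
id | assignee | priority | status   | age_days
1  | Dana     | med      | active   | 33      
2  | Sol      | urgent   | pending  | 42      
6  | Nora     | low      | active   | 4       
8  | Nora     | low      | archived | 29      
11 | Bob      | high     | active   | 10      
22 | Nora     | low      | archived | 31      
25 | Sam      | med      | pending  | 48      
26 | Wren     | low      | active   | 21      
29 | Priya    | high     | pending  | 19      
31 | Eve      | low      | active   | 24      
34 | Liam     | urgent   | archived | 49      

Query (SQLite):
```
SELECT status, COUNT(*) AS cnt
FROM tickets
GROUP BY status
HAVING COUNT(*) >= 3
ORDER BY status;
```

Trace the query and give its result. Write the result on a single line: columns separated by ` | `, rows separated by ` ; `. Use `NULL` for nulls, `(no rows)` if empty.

active | 5 ; archived | 3 ; pending | 3

Partition tickets by status; compute COUNT(*) within each group.
HAVING: keep groups with count ≥ 3.
  active: ids {1, 6, 11, 26, 31} → COUNT(*)=5
  archived: ids {8, 22, 34} → COUNT(*)=3
  pending: ids {2, 25, 29} → COUNT(*)=3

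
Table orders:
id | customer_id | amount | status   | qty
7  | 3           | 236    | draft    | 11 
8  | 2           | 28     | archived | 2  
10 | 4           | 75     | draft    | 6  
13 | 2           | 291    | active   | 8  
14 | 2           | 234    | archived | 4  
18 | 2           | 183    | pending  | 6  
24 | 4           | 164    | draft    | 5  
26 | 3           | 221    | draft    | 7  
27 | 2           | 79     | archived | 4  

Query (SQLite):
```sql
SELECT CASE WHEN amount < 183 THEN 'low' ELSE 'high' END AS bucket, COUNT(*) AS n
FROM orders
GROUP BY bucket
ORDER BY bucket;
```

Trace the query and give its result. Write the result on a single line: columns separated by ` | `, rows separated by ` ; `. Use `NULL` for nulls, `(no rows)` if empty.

Bucket rows by amount < 183 → 'low' else 'high'; count each bucket.

high | 5 ; low | 4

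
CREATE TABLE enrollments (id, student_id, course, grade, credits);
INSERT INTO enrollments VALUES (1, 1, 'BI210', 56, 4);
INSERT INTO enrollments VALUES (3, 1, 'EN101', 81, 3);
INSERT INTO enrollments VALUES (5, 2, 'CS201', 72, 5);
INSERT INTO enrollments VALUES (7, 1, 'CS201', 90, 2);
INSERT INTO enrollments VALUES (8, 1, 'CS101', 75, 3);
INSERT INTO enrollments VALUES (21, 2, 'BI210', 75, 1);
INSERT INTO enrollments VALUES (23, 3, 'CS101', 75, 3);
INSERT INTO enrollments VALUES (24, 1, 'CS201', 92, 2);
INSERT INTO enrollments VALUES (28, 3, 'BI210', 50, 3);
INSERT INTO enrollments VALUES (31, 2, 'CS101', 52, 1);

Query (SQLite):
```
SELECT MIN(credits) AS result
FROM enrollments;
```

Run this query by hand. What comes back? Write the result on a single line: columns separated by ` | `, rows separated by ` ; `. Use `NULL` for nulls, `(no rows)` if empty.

1

All credits values: [4, 3, 5, 2, 3, 1, 3, 2, 3, 1].
MIN of non-NULL values = 1.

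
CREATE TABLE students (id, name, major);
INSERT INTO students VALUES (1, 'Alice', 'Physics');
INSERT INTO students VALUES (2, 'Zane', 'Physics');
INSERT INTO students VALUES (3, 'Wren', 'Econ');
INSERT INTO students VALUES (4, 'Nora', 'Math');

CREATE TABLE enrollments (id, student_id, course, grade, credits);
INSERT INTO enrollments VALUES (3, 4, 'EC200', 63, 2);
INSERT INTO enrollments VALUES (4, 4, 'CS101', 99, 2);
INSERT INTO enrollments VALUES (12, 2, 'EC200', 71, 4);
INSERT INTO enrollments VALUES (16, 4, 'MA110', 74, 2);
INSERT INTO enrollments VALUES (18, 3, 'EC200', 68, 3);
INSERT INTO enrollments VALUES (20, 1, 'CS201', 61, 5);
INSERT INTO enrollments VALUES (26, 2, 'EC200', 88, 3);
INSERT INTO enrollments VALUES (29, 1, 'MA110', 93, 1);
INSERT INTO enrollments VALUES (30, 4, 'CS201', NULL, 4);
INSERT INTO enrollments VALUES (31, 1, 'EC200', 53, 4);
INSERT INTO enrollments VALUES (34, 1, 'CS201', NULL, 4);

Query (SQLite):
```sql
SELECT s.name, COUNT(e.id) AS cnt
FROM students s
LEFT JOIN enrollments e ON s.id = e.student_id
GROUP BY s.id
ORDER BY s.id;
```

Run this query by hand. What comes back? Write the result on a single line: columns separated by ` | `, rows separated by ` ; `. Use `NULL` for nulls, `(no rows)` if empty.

Alice | 4 ; Zane | 2 ; Wren | 1 ; Nora | 4

LEFT JOIN keeps every students row; unmatched ones get NULL for enrollments columns.
Group by students.id and compute COUNT(e.id). COUNT(col) of an all-NULL group is 0.
  1: ids {20, 29, 31, 34} → COUNT(e.id)=4
  2: ids {12, 26} → COUNT(e.id)=2
  3: ids {18} → COUNT(e.id)=1
  4: ids {3, 4, 16, 30} → COUNT(e.id)=4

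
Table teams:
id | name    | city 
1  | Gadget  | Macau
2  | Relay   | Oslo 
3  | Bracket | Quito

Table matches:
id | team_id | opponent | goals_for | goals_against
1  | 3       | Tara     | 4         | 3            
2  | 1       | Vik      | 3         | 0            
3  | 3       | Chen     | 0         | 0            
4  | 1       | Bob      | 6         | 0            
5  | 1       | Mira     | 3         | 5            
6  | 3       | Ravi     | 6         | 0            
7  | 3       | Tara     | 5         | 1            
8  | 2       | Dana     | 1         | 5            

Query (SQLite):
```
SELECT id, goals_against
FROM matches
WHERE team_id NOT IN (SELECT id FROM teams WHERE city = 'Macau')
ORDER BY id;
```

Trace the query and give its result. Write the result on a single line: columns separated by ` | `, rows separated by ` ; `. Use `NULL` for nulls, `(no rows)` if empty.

1 | 3 ; 3 | 0 ; 6 | 0 ; 7 | 1 ; 8 | 5

Inner query: teams.id where city = 'Macau'.
Outer: keep matches rows whose team_id is not in that set.
Inner query → {1}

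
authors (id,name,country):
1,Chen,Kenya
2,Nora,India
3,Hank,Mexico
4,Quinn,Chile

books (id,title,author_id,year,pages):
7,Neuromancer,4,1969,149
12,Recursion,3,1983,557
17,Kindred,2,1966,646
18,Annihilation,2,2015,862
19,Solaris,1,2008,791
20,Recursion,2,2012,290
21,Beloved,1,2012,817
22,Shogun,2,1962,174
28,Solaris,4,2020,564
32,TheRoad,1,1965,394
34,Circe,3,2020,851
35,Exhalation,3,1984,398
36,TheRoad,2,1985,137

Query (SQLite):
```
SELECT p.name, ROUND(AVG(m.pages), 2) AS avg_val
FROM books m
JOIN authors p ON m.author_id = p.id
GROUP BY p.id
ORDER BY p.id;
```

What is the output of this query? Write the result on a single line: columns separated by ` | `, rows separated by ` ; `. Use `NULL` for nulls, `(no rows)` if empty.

Join each books row to its authors via author_id.
Group joined rows by authors.id; compute ROUND(AVG(m.pages), 2) per group.
  1: ids {19, 21, 32} → ROUND(AVG(m.pages), 2)=667.33
  2: ids {17, 18, 20, 22, 36} → ROUND(AVG(m.pages), 2)=421.8
  3: ids {12, 34, 35} → ROUND(AVG(m.pages), 2)=602
  4: ids {7, 28} → ROUND(AVG(m.pages), 2)=356.5

Chen | 667.33 ; Nora | 421.8 ; Hank | 602 ; Quinn | 356.5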